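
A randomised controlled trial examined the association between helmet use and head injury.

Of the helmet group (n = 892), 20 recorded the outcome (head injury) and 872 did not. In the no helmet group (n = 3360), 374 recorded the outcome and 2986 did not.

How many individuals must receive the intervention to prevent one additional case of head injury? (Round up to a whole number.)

12

Risk in treated group = 20/892 = 0.02242; risk in control = 374/3360 = 0.11131.
Absolute risk reduction = 0.11131 − 0.02242 = 0.08889
NNT = 1 / ARR = 1 / 0.08889 = 11.250 → round up → 12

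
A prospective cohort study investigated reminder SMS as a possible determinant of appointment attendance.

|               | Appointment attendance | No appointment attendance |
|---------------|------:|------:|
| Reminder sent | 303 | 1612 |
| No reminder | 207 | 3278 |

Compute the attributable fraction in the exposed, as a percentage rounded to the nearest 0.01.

Cells: a = 303, b = 1612, c = 207, d = 3278.
Risk in exposed = 303/1915 = 0.15822; risk in unexposed = 207/3485 = 0.05940.
RR = 0.15822/0.05940 = 2.66383
AR% = (RR − 1)/RR × 100 = (2.66383 − 1)/2.66383 × 100 = 62.4600%

62.46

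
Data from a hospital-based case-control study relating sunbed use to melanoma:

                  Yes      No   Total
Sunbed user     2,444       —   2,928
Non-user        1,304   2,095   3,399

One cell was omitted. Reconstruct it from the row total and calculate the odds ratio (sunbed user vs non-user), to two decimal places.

The missing cell is in the exposed row: 2928 − 2444 = 484.
So a = 2444, b = 484, c = 1304, d = 2095.
OR = (a·d)/(b·c) = (2444 × 2095) / (484 × 1304) = 5120180 / 631136 = 8.11264

8.11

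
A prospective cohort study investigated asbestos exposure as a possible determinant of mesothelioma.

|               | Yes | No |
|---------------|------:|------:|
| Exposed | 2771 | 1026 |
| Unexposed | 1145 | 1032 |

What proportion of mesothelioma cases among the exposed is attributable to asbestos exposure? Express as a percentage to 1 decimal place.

27.9

Cells: a = 2771, b = 1026, c = 1145, d = 1032.
Risk in exposed = 2771/3797 = 0.72979; risk in unexposed = 1145/2177 = 0.52595.
RR = 0.72979/0.52595 = 1.38755
AR% = (RR − 1)/RR × 100 = (1.38755 − 1)/1.38755 × 100 = 27.9306%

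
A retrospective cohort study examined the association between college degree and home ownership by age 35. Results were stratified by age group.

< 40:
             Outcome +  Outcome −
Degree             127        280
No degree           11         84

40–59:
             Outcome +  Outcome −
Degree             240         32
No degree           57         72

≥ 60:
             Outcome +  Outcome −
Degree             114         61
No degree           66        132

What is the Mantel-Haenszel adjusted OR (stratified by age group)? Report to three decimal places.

4.874

OR_MH = Σ(aᵢdᵢ/nᵢ) / Σ(bᵢcᵢ/nᵢ), where nᵢ is the stratum total.
Stratum 1 (< 40): n = 502; a·d/n = 127·84/502 = 21.2510; b·c/n = 280·11/502 = 6.1355
Stratum 2 (40–59): n = 401; a·d/n = 240·72/401 = 43.0923; b·c/n = 32·57/401 = 4.5486
Stratum 3 (≥ 60): n = 373; a·d/n = 114·132/373 = 40.3432; b·c/n = 61·66/373 = 10.7936
OR_MH = (21.2510 + 43.0923 + 40.3432) / (6.1355 + 4.5486 + 10.7936) = 104.6864 / 21.4777 = 4.87420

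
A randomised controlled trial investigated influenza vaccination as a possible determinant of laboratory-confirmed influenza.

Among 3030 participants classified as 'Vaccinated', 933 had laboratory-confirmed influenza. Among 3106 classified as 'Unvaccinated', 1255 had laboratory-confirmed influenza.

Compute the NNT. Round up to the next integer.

11

Risk in treated group = 933/3030 = 0.30792; risk in control = 1255/3106 = 0.40406.
Absolute risk reduction = 0.40406 − 0.30792 = 0.09614
NNT = 1 / ARR = 1 / 0.09614 = 10.402 → round up → 11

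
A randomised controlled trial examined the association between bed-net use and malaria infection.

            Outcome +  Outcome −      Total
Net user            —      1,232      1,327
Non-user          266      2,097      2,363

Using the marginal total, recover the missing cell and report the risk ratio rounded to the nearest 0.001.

The missing cell is in the exposed row: 1327 − 1232 = 95.
So a = 95, b = 1232, c = 266, d = 2097.
RR = [a/(a+b)] / [c/(c+d)] = (95/1327) / (266/2363) = 0.07159/0.11257 = 0.63597

0.636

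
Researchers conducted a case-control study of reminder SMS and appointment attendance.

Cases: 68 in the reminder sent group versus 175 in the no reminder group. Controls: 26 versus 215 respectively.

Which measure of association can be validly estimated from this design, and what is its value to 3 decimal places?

3.213

From the description: a = 68, b = 26, c = 175, d = 215.
This is a case-control study: participants were sampled on outcome status, so risks in the source population cannot be estimated directly — relative risk is not valid here. The odds ratio is the appropriate measure.
OR = (a·d)/(b·c) = (68 × 215) / (26 × 175) = 14620 / 4550 = 3.21319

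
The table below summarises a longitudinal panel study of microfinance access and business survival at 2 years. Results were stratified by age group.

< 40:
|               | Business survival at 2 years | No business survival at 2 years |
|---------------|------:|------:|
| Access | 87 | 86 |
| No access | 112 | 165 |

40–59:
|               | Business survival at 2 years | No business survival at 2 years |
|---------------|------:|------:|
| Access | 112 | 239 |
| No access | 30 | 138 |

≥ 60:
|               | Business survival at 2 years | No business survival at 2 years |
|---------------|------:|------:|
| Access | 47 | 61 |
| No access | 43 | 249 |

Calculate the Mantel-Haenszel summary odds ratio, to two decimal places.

OR_MH = Σ(aᵢdᵢ/nᵢ) / Σ(bᵢcᵢ/nᵢ), where nᵢ is the stratum total.
Stratum 1 (< 40): n = 450; a·d/n = 87·165/450 = 31.9000; b·c/n = 86·112/450 = 21.4044
Stratum 2 (40–59): n = 519; a·d/n = 112·138/519 = 29.7803; b·c/n = 239·30/519 = 13.8150
Stratum 3 (≥ 60): n = 400; a·d/n = 47·249/400 = 29.2575; b·c/n = 61·43/400 = 6.5575
OR_MH = (31.9000 + 29.7803 + 29.2575) / (21.4044 + 13.8150 + 6.5575) = 90.9378 / 41.7770 = 2.17675

2.18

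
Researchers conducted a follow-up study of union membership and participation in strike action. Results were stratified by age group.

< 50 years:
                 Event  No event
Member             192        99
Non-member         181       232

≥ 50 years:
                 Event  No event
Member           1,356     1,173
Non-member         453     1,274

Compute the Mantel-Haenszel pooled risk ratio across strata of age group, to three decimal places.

1.927

RR_MH = Σ(aᵢ·n₀ᵢ/nᵢ) / Σ(cᵢ·n₁ᵢ/nᵢ), with n₁ᵢ = aᵢ+bᵢ (exposed), n₀ᵢ = cᵢ+dᵢ (unexposed), nᵢ = n₁ᵢ+n₀ᵢ.
Stratum 1 (< 50 years): n₁ = 291, n₀ = 413, n = 704; a·n₀/n = 192·413/704 = 112.6364; c·n₁/n = 181·291/704 = 74.8168
Stratum 2 (≥ 50 years): n₁ = 2529, n₀ = 1727, n = 4256; a·n₀/n = 1356·1727/4256 = 550.2378; c·n₁/n = 453·2529/4256 = 269.1816
RR_MH = (112.6364 + 550.2378) / (74.8168 + 269.1816) = 662.8741 / 343.9984 = 1.92697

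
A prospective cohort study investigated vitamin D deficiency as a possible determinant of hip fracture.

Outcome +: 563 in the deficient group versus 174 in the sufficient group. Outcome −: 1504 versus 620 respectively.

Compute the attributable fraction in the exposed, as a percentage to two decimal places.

From the description: a = 563, b = 1504, c = 174, d = 620.
Risk in exposed = 563/2067 = 0.27238; risk in unexposed = 174/794 = 0.21914.
RR = 0.27238/0.21914 = 1.24291
AR% = (RR − 1)/RR × 100 = (1.24291 − 1)/1.24291 × 100 = 19.5436%

19.54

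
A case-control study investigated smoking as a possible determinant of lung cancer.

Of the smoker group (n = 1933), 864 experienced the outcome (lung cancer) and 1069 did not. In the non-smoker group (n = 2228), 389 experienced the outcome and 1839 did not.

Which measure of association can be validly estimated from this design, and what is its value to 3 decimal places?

3.821

From the description: a = 864, b = 1069, c = 389, d = 1839.
This is a case-control study: participants were sampled on outcome status, so risks in the source population cannot be estimated directly — relative risk is not valid here. The odds ratio is the appropriate measure.
OR = (a·d)/(b·c) = (864 × 1839) / (1069 × 389) = 1588896 / 415841 = 3.82092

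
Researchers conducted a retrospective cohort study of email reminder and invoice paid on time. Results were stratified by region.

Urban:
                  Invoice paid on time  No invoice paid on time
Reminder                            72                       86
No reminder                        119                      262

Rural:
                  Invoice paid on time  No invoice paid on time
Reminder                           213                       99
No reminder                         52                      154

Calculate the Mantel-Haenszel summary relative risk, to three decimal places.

2.048

RR_MH = Σ(aᵢ·n₀ᵢ/nᵢ) / Σ(cᵢ·n₁ᵢ/nᵢ), with n₁ᵢ = aᵢ+bᵢ (exposed), n₀ᵢ = cᵢ+dᵢ (unexposed), nᵢ = n₁ᵢ+n₀ᵢ.
Stratum 1 (Urban): n₁ = 158, n₀ = 381, n = 539; a·n₀/n = 72·381/539 = 50.8942; c·n₁/n = 119·158/539 = 34.8831
Stratum 2 (Rural): n₁ = 312, n₀ = 206, n = 518; a·n₀/n = 213·206/518 = 84.7066; c·n₁/n = 52·312/518 = 31.3205
RR_MH = (50.8942 + 84.7066) / (34.8831 + 31.3205) = 135.6008 / 66.2036 = 2.04824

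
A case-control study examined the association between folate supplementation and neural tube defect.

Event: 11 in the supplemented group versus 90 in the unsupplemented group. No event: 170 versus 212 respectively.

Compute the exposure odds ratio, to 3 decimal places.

From the description: a = 11, b = 170, c = 90, d = 212.
OR = (a·d)/(b·c) = (11 × 212) / (170 × 90) = 2332 / 15300 = 0.15242
Exposure is associated with lower odds of neural tube defect (OR = 0.15 < 1).

0.152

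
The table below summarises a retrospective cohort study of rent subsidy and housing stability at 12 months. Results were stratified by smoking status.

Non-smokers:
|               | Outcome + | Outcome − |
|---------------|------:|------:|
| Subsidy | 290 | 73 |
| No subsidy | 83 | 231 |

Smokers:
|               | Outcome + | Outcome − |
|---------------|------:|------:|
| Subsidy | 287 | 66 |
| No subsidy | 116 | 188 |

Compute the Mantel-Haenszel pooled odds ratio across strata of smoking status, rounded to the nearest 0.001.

OR_MH = Σ(aᵢdᵢ/nᵢ) / Σ(bᵢcᵢ/nᵢ), where nᵢ is the stratum total.
Stratum 1 (Non-smokers): n = 677; a·d/n = 290·231/677 = 98.9513; b·c/n = 73·83/677 = 8.9498
Stratum 2 (Smokers): n = 657; a·d/n = 287·188/657 = 82.1248; b·c/n = 66·116/657 = 11.6530
OR_MH = (98.9513 + 82.1248) / (8.9498 + 11.6530) = 181.0761 / 20.6027 = 8.78893

8.789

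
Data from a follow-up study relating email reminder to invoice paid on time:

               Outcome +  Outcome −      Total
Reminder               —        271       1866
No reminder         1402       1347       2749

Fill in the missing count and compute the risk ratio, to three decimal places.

The missing cell is in the exposed row: 1866 − 271 = 1595.
So a = 1595, b = 271, c = 1402, d = 1347.
RR = [a/(a+b)] / [c/(c+d)] = (1595/1866) / (1402/2749) = 0.85477/0.51000 = 1.67601

1.676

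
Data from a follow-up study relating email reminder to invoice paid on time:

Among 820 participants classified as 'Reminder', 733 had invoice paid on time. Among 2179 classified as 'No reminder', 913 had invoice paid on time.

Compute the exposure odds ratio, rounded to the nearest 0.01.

11.68

From the description: a = 733, b = 87, c = 913, d = 1266.
OR = (a·d)/(b·c) = (733 × 1266) / (87 × 913) = 927978 / 79431 = 11.68282
The odds of invoice paid on time are about 11.68 times as high in the reminder group.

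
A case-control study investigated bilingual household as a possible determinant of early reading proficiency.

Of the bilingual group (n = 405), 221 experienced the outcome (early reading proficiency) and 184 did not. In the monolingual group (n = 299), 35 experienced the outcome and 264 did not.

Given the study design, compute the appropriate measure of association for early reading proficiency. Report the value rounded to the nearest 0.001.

From the description: a = 221, b = 184, c = 35, d = 264.
This is a case-control study: participants were sampled on outcome status, so risks in the source population cannot be estimated directly — relative risk is not valid here. The odds ratio is the appropriate measure.
OR = (a·d)/(b·c) = (221 × 264) / (184 × 35) = 58344 / 6440 = 9.05963

9.060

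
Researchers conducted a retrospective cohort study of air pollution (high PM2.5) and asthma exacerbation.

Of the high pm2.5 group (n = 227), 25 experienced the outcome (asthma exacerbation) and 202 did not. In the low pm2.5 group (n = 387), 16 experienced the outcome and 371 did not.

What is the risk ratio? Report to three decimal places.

2.664

From the description: a = 25, b = 202, c = 16, d = 371.
Risk in exposed = 25/227 = 0.11013; risk in unexposed = 16/387 = 0.04134.
RR = 0.11013 / 0.04134 = 2.66382
The risk among the exposed is 2.66 times that among the unexposed.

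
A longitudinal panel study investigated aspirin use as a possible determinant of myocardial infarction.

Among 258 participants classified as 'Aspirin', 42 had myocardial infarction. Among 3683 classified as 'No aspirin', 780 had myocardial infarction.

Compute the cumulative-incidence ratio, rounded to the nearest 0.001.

0.769

From the description: a = 42, b = 216, c = 780, d = 2903.
Risk in exposed = 42/258 = 0.16279; risk in unexposed = 780/3683 = 0.21178.
RR = 0.16279 / 0.21178 = 0.76866
The risk is 23% lower among the exposed than among the unexposed.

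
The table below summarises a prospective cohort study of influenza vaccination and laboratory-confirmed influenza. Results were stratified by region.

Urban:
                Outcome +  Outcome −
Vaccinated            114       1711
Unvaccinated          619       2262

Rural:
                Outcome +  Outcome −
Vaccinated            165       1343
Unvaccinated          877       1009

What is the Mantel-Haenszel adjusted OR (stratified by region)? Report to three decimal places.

0.182

OR_MH = Σ(aᵢdᵢ/nᵢ) / Σ(bᵢcᵢ/nᵢ), where nᵢ is the stratum total.
Stratum 1 (Urban): n = 4706; a·d/n = 114·2262/4706 = 54.7956; b·c/n = 1711·619/4706 = 225.0550
Stratum 2 (Rural): n = 3394; a·d/n = 165·1009/3394 = 49.0527; b·c/n = 1343·877/3394 = 347.0274
OR_MH = (54.7956 + 49.0527) / (225.0550 + 347.0274) = 103.8483 / 572.0824 = 0.18153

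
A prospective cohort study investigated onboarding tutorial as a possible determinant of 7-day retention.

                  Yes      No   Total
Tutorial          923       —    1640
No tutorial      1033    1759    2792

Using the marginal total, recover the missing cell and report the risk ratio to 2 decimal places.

The missing cell is in the exposed row: 1640 − 923 = 717.
So a = 923, b = 717, c = 1033, d = 1759.
RR = [a/(a+b)] / [c/(c+d)] = (923/1640) / (1033/2792) = 0.56280/0.36999 = 1.52115

1.52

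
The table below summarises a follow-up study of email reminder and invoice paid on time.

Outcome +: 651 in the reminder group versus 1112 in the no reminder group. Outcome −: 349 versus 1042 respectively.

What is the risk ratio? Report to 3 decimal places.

From the description: a = 651, b = 349, c = 1112, d = 1042.
Risk in exposed = 651/1000 = 0.65100; risk in unexposed = 1112/2154 = 0.51625.
RR = 0.65100 / 0.51625 = 1.26102
The risk among the exposed is 1.26 times that among the unexposed.

1.261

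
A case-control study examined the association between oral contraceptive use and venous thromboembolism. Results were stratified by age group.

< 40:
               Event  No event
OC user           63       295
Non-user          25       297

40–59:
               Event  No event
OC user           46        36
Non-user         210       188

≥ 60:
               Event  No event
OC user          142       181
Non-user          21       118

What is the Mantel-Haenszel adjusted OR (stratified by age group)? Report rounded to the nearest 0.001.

2.349

OR_MH = Σ(aᵢdᵢ/nᵢ) / Σ(bᵢcᵢ/nᵢ), where nᵢ is the stratum total.
Stratum 1 (< 40): n = 680; a·d/n = 63·297/680 = 27.5162; b·c/n = 295·25/680 = 10.8456
Stratum 2 (40–59): n = 480; a·d/n = 46·188/480 = 18.0167; b·c/n = 36·210/480 = 15.7500
Stratum 3 (≥ 60): n = 462; a·d/n = 142·118/462 = 36.2684; b·c/n = 181·21/462 = 8.2273
OR_MH = (27.5162 + 18.0167 + 36.2684) / (10.8456 + 15.7500 + 8.2273) = 81.8012 / 34.8229 = 2.34907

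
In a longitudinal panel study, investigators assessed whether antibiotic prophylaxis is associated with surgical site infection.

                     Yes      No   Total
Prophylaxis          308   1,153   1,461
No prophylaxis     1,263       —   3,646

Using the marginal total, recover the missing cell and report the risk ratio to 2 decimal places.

The missing cell is in the unexposed row: 3646 − 1263 = 2383.
So a = 308, b = 1153, c = 1263, d = 2383.
RR = [a/(a+b)] / [c/(c+d)] = (308/1461) / (1263/3646) = 0.21081/0.34641 = 0.60857

0.61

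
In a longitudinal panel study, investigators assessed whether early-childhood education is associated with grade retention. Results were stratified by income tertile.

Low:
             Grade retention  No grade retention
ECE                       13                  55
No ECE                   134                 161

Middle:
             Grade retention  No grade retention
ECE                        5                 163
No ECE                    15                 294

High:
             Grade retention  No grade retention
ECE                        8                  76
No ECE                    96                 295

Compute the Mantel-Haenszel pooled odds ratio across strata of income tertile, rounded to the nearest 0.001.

0.339

OR_MH = Σ(aᵢdᵢ/nᵢ) / Σ(bᵢcᵢ/nᵢ), where nᵢ is the stratum total.
Stratum 1 (Low): n = 363; a·d/n = 13·161/363 = 5.7658; b·c/n = 55·134/363 = 20.3030
Stratum 2 (Middle): n = 477; a·d/n = 5·294/477 = 3.0818; b·c/n = 163·15/477 = 5.1258
Stratum 3 (High): n = 475; a·d/n = 8·295/475 = 4.9684; b·c/n = 76·96/475 = 15.3600
OR_MH = (5.7658 + 3.0818 + 4.9684) / (20.3030 + 5.1258 + 15.3600) = 13.8160 / 40.7888 = 0.33872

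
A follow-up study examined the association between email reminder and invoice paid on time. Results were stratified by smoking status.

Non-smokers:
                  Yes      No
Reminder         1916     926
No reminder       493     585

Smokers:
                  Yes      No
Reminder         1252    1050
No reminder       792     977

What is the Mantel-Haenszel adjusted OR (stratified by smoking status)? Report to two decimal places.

1.83

OR_MH = Σ(aᵢdᵢ/nᵢ) / Σ(bᵢcᵢ/nᵢ), where nᵢ is the stratum total.
Stratum 1 (Non-smokers): n = 3920; a·d/n = 1916·585/3920 = 285.9337; b·c/n = 926·493/3920 = 116.4587
Stratum 2 (Smokers): n = 4071; a·d/n = 1252·977/4071 = 300.4677; b·c/n = 1050·792/4071 = 204.2741
OR_MH = (285.9337 + 300.4677) / (116.4587 + 204.2741) = 586.4014 / 320.7328 = 1.82832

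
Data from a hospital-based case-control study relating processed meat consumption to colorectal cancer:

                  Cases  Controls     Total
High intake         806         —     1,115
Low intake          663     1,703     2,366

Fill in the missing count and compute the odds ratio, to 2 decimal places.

The missing cell is in the exposed row: 1115 − 806 = 309.
So a = 806, b = 309, c = 663, d = 1703.
OR = (a·d)/(b·c) = (806 × 1703) / (309 × 663) = 1372618 / 204867 = 6.70004

6.70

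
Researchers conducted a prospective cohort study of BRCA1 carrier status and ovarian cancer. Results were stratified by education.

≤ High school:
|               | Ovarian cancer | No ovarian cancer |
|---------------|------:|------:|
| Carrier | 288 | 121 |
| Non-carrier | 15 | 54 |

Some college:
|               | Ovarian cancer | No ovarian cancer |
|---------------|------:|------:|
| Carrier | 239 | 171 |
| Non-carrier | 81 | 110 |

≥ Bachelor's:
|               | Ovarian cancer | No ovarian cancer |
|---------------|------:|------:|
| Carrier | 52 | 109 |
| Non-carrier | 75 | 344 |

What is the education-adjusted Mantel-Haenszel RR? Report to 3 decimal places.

RR_MH = Σ(aᵢ·n₀ᵢ/nᵢ) / Σ(cᵢ·n₁ᵢ/nᵢ), with n₁ᵢ = aᵢ+bᵢ (exposed), n₀ᵢ = cᵢ+dᵢ (unexposed), nᵢ = n₁ᵢ+n₀ᵢ.
Stratum 1 (≤ High school): n₁ = 409, n₀ = 69, n = 478; a·n₀/n = 288·69/478 = 41.5732; c·n₁/n = 15·409/478 = 12.8347
Stratum 2 (Some college): n₁ = 410, n₀ = 191, n = 601; a·n₀/n = 239·191/601 = 75.9551; c·n₁/n = 81·410/601 = 55.2579
Stratum 3 (≥ Bachelor's): n₁ = 161, n₀ = 419, n = 580; a·n₀/n = 52·419/580 = 37.5655; c·n₁/n = 75·161/580 = 20.8190
RR_MH = (41.5732 + 75.9551 + 37.5655) / (12.8347 + 55.2579 + 20.8190) = 155.0938 / 88.9116 = 1.74436

1.744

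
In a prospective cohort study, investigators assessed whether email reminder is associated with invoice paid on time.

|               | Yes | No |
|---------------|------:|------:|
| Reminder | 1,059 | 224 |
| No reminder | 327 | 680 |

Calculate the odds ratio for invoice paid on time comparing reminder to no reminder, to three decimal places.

9.831

Cells: a = 1059, b = 224, c = 327, d = 680.
OR = (a·d)/(b·c) = (1059 × 680) / (224 × 327) = 720120 / 73248 = 9.83126
The odds of invoice paid on time are about 9.83 times as high in the reminder group.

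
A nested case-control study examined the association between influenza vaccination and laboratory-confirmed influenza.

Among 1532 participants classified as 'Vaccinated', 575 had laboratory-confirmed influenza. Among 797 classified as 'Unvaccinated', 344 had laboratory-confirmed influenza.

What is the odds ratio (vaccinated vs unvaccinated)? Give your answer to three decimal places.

0.791

From the description: a = 575, b = 957, c = 344, d = 453.
OR = (a·d)/(b·c) = (575 × 453) / (957 × 344) = 260475 / 329208 = 0.79122
Exposure is associated with lower odds of laboratory-confirmed influenza (OR = 0.79 < 1).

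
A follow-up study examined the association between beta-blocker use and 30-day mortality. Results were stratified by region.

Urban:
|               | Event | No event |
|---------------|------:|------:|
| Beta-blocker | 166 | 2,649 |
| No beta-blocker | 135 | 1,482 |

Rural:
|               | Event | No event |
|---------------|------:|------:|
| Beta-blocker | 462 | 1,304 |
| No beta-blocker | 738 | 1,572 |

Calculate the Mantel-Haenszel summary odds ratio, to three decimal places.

0.738

OR_MH = Σ(aᵢdᵢ/nᵢ) / Σ(bᵢcᵢ/nᵢ), where nᵢ is the stratum total.
Stratum 1 (Urban): n = 4432; a·d/n = 166·1482/4432 = 55.5081; b·c/n = 2649·135/4432 = 80.6893
Stratum 2 (Rural): n = 4076; a·d/n = 462·1572/4076 = 178.1806; b·c/n = 1304·738/4076 = 236.1021
OR_MH = (55.5081 + 178.1806) / (80.6893 + 236.1021) = 233.6887 / 316.7914 = 0.73767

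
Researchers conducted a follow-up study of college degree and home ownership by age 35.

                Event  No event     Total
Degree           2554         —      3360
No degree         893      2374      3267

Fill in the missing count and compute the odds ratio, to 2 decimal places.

The missing cell is in the exposed row: 3360 − 2554 = 806.
So a = 2554, b = 806, c = 893, d = 2374.
OR = (a·d)/(b·c) = (2554 × 2374) / (806 × 893) = 6063196 / 719758 = 8.42394

8.42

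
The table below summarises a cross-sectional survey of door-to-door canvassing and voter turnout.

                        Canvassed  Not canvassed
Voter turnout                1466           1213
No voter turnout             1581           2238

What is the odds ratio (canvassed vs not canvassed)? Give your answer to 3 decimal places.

1.711

Reading the table with exposure as columns: a = 1466 (Canvassed, case), b = 1581 (Canvassed, non-case), c = 1213 (Not canvassed, case), d = 2238.
OR = (a·d)/(b·c) = (1466 × 2238) / (1581 × 1213) = 3280908 / 1917753 = 1.71081
The odds of voter turnout are about 1.71 times as high in the canvassed group.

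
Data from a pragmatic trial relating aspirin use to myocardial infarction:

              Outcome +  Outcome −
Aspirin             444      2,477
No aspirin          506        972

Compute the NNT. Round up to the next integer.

Risk in treated group = 444/2921 = 0.15200; risk in control = 506/1478 = 0.34235.
Absolute risk reduction = 0.34235 − 0.15200 = 0.19035
NNT = 1 / ARR = 1 / 0.19035 = 5.253 → round up → 6

6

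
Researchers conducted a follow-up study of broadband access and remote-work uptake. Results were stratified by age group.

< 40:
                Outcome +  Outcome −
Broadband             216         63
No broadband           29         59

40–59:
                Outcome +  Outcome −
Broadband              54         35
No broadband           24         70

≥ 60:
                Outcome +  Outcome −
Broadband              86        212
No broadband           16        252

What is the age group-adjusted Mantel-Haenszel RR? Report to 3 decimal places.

2.853

RR_MH = Σ(aᵢ·n₀ᵢ/nᵢ) / Σ(cᵢ·n₁ᵢ/nᵢ), with n₁ᵢ = aᵢ+bᵢ (exposed), n₀ᵢ = cᵢ+dᵢ (unexposed), nᵢ = n₁ᵢ+n₀ᵢ.
Stratum 1 (< 40): n₁ = 279, n₀ = 88, n = 367; a·n₀/n = 216·88/367 = 51.7929; c·n₁/n = 29·279/367 = 22.0463
Stratum 2 (40–59): n₁ = 89, n₀ = 94, n = 183; a·n₀/n = 54·94/183 = 27.7377; c·n₁/n = 24·89/183 = 11.6721
Stratum 3 (≥ 60): n₁ = 298, n₀ = 268, n = 566; a·n₀/n = 86·268/566 = 40.7208; c·n₁/n = 16·298/566 = 8.4240
RR_MH = (51.7929 + 27.7377 + 40.7208) / (22.0463 + 11.6721 + 8.4240) = 120.2515 / 42.1425 = 2.85345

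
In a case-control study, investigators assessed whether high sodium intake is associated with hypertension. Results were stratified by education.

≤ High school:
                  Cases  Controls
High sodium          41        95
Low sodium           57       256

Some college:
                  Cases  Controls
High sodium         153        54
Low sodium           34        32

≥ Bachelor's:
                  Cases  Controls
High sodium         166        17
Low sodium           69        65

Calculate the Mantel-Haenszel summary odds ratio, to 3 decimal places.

OR_MH = Σ(aᵢdᵢ/nᵢ) / Σ(bᵢcᵢ/nᵢ), where nᵢ is the stratum total.
Stratum 1 (≤ High school): n = 449; a·d/n = 41·256/449 = 23.3764; b·c/n = 95·57/449 = 12.0601
Stratum 2 (Some college): n = 273; a·d/n = 153·32/273 = 17.9341; b·c/n = 54·34/273 = 6.7253
Stratum 3 (≥ Bachelor's): n = 317; a·d/n = 166·65/317 = 34.0379; b·c/n = 17·69/317 = 3.7003
OR_MH = (23.3764 + 17.9341 + 34.0379) / (12.0601 + 6.7253 + 3.7003) = 75.3483 / 22.4857 = 3.35094

3.351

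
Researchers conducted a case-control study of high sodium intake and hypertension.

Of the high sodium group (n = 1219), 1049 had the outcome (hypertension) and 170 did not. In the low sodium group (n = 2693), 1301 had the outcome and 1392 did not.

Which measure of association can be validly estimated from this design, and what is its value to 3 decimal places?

6.602

From the description: a = 1049, b = 170, c = 1301, d = 1392.
This is a case-control study: participants were sampled on outcome status, so risks in the source population cannot be estimated directly — relative risk is not valid here. The odds ratio is the appropriate measure.
OR = (a·d)/(b·c) = (1049 × 1392) / (170 × 1301) = 1460208 / 221170 = 6.60220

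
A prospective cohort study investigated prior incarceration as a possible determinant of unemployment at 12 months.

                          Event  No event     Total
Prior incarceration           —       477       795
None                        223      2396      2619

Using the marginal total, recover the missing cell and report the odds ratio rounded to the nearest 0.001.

7.163

The missing cell is in the exposed row: 795 − 477 = 318.
So a = 318, b = 477, c = 223, d = 2396.
OR = (a·d)/(b·c) = (318 × 2396) / (477 × 223) = 761928 / 106371 = 7.16293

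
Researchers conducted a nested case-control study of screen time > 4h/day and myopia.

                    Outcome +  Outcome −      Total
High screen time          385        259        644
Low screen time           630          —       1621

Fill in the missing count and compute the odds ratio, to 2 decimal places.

2.34

The missing cell is in the unexposed row: 1621 − 630 = 991.
So a = 385, b = 259, c = 630, d = 991.
OR = (a·d)/(b·c) = (385 × 991) / (259 × 630) = 381535 / 163170 = 2.33827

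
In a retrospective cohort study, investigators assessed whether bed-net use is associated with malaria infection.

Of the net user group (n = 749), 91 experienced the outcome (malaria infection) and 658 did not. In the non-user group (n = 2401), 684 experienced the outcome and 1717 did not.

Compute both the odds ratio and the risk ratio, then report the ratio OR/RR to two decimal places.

0.81

From the description: a = 91, b = 658, c = 684, d = 1717.
OR = (91·1717)/(658·684) = 156247/450072 = 0.34716
Risk in exposed = 91/749 = 0.12150; risk in unexposed = 684/2401 = 0.28488; RR = 0.42648
OR/RR = 0.34716 / 0.42648 = 0.81402
The outcome is not rare, so the OR lies further from 1 than the RR.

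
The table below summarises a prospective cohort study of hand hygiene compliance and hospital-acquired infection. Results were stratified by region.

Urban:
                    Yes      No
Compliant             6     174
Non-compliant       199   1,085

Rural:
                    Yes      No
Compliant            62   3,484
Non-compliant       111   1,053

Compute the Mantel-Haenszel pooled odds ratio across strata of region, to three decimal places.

OR_MH = Σ(aᵢdᵢ/nᵢ) / Σ(bᵢcᵢ/nᵢ), where nᵢ is the stratum total.
Stratum 1 (Urban): n = 1464; a·d/n = 6·1085/1464 = 4.4467; b·c/n = 174·199/1464 = 23.6516
Stratum 2 (Rural): n = 4710; a·d/n = 62·1053/4710 = 13.8611; b·c/n = 3484·111/4710 = 82.1070
OR_MH = (4.4467 + 13.8611) / (23.6516 + 82.1070) = 18.3079 / 105.7586 = 0.17311

0.173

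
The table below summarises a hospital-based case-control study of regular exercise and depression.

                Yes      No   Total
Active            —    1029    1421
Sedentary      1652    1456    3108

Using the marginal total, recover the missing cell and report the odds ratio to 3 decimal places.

The missing cell is in the exposed row: 1421 − 1029 = 392.
So a = 392, b = 1029, c = 1652, d = 1456.
OR = (a·d)/(b·c) = (392 × 1456) / (1029 × 1652) = 570752 / 1699908 = 0.33575

0.336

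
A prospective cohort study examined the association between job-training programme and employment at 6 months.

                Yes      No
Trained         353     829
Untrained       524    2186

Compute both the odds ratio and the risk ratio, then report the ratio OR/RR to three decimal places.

1.150

Cells: a = 353, b = 829, c = 524, d = 2186.
OR = (353·2186)/(829·524) = 771658/434396 = 1.77639
Risk in exposed = 353/1182 = 0.29865; risk in unexposed = 524/2710 = 0.19336; RR = 1.54453
OR/RR = 1.77639 / 1.54453 = 1.15012
The outcome is not rare, so the OR lies further from 1 than the RR.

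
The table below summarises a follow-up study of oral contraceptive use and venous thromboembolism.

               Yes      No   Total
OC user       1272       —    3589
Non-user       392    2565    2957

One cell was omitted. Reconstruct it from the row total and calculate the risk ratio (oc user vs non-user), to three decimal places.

2.673

The missing cell is in the exposed row: 3589 − 1272 = 2317.
So a = 1272, b = 2317, c = 392, d = 2565.
RR = [a/(a+b)] / [c/(c+d)] = (1272/3589) / (392/2957) = 0.35442/0.13257 = 2.67349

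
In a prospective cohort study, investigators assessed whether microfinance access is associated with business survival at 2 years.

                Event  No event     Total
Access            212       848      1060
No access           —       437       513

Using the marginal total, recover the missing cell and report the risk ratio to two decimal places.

The missing cell is in the unexposed row: 513 − 437 = 76.
So a = 212, b = 848, c = 76, d = 437.
RR = [a/(a+b)] / [c/(c+d)] = (212/1060) / (76/513) = 0.20000/0.14815 = 1.35000

1.35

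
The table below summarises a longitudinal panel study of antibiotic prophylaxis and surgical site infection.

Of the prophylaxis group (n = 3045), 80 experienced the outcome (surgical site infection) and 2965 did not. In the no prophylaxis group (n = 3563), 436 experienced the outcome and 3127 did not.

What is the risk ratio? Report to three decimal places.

0.215

From the description: a = 80, b = 2965, c = 436, d = 3127.
Risk in exposed = 80/3045 = 0.02627; risk in unexposed = 436/3563 = 0.12237.
RR = 0.02627 / 0.12237 = 0.21470
The risk is 79% lower among the exposed than among the unexposed.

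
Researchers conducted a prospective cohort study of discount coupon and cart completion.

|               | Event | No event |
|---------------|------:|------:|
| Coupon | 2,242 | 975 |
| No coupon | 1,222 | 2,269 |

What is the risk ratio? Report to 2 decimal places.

1.99

Cells: a = 2242, b = 975, c = 1222, d = 2269.
Risk in exposed = 2242/3217 = 0.69692; risk in unexposed = 1222/3491 = 0.35004.
RR = 0.69692 / 0.35004 = 1.99096
The risk among the exposed is 1.99 times that among the unexposed.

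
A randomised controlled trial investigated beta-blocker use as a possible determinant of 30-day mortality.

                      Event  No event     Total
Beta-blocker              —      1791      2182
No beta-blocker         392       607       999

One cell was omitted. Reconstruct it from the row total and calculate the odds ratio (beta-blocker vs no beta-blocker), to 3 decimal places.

The missing cell is in the exposed row: 2182 − 1791 = 391.
So a = 391, b = 1791, c = 392, d = 607.
OR = (a·d)/(b·c) = (391 × 607) / (1791 × 392) = 237337 / 702072 = 0.33805

0.338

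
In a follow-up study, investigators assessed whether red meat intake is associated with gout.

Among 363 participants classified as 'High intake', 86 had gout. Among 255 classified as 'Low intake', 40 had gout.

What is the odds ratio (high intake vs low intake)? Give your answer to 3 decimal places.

1.669

From the description: a = 86, b = 277, c = 40, d = 215.
OR = (a·d)/(b·c) = (86 × 215) / (277 × 40) = 18490 / 11080 = 1.66877
The odds of gout are about 1.67 times as high in the high intake group.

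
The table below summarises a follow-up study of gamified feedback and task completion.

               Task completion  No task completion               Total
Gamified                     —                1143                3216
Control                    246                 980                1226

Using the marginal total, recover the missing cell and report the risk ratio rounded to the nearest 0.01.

The missing cell is in the exposed row: 3216 − 1143 = 2073.
So a = 2073, b = 1143, c = 246, d = 980.
RR = [a/(a+b)] / [c/(c+d)] = (2073/3216) / (246/1226) = 0.64459/0.20065 = 3.21247

3.21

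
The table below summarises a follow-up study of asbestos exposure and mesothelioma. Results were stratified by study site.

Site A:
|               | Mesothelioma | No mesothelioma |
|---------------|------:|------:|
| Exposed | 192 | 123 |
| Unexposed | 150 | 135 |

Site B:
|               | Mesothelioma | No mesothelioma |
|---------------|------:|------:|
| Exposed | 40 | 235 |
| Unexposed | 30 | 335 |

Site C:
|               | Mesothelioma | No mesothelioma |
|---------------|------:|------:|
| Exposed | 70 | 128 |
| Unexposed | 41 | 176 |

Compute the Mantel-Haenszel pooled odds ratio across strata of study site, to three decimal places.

OR_MH = Σ(aᵢdᵢ/nᵢ) / Σ(bᵢcᵢ/nᵢ), where nᵢ is the stratum total.
Stratum 1 (Site A): n = 600; a·d/n = 192·135/600 = 43.2000; b·c/n = 123·150/600 = 30.7500
Stratum 2 (Site B): n = 640; a·d/n = 40·335/640 = 20.9375; b·c/n = 235·30/640 = 11.0156
Stratum 3 (Site C): n = 415; a·d/n = 70·176/415 = 29.6867; b·c/n = 128·41/415 = 12.6458
OR_MH = (43.2000 + 20.9375 + 29.6867) / (30.7500 + 11.0156 + 12.6458) = 93.8242 / 54.4114 = 1.72435

1.724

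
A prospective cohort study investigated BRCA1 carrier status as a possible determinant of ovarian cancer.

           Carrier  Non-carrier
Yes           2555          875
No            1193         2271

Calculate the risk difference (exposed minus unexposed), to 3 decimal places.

Reading the table with exposure as columns: a = 2555 (Carrier, case), b = 1193 (Carrier, non-case), c = 875 (Non-carrier, case), d = 2271.
Risk in exposed = 2555/3748 = 0.681697; risk in unexposed = 875/3146 = 0.278131.
Risk difference = 0.681697 − 0.278131 = 0.403566

0.404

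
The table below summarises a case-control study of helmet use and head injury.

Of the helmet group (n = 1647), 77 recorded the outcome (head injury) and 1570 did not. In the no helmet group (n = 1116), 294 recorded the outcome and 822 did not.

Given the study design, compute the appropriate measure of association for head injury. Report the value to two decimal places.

From the description: a = 77, b = 1570, c = 294, d = 822.
This is a case-control study: participants were sampled on outcome status, so risks in the source population cannot be estimated directly — relative risk is not valid here. The odds ratio is the appropriate measure.
OR = (a·d)/(b·c) = (77 × 822) / (1570 × 294) = 63294 / 461580 = 0.13712

0.14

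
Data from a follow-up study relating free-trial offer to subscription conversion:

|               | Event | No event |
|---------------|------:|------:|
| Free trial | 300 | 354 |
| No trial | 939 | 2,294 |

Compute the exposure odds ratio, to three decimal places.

2.070

Cells: a = 300, b = 354, c = 939, d = 2294.
OR = (a·d)/(b·c) = (300 × 2294) / (354 × 939) = 688200 / 332406 = 2.07036
The odds of subscription conversion are about 2.07 times as high in the free trial group.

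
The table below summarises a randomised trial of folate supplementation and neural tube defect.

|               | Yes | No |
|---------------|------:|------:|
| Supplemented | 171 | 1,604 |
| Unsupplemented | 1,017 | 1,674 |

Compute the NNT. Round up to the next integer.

Risk in treated group = 171/1775 = 0.09634; risk in control = 1017/2691 = 0.37793.
Absolute risk reduction = 0.37793 − 0.09634 = 0.28159
NNT = 1 / ARR = 1 / 0.28159 = 3.551 → round up → 4

4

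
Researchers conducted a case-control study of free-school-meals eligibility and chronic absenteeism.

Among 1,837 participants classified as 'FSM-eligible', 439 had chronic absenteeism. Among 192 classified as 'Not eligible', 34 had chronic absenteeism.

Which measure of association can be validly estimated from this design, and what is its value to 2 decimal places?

From the description: a = 439, b = 1398, c = 34, d = 158.
This is a case-control study: participants were sampled on outcome status, so risks in the source population cannot be estimated directly — relative risk is not valid here. The odds ratio is the appropriate measure.
OR = (a·d)/(b·c) = (439 × 158) / (1398 × 34) = 69362 / 47532 = 1.45927

1.46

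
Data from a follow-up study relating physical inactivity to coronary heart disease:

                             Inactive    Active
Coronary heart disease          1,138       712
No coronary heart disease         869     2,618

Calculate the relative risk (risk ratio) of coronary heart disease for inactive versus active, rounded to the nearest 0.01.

Reading the table with exposure as columns: a = 1138 (Inactive, case), b = 869 (Inactive, non-case), c = 712 (Active, case), d = 2618.
Risk in exposed = 1138/2007 = 0.56702; risk in unexposed = 712/3330 = 0.21381.
RR = 0.56702 / 0.21381 = 2.65191
The risk among the exposed is 2.65 times that among the unexposed.

2.65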